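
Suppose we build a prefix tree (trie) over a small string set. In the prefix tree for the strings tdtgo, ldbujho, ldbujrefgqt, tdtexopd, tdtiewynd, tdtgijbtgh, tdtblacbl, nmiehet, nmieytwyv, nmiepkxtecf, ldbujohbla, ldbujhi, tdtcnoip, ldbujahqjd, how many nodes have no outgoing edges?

A leaf is a node with no children — equivalently, the end of a word that is not a proper prefix of any other stored word.
Those words: "ldbujahqjd", "ldbujhi", "ldbujho", "ldbujohbla", "ldbujrefgqt", "nmiehet", "nmiepkxtecf", "nmieytwyv", "tdtblacbl", "tdtcnoip", "tdtexopd", "tdtgijbtgh", "tdtgo", "tdtiewynd"
Leaf count: 14

14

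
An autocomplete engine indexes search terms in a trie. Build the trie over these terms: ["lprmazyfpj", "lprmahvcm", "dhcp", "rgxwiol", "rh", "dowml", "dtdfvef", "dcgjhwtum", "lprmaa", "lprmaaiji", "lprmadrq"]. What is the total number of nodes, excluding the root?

51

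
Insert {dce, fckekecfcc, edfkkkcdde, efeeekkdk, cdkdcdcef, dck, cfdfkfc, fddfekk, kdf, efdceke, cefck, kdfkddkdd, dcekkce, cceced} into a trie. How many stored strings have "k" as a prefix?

Traverse to the node for "k", then collect every word in that subtree.
Matches: "kdf", "kdfkddkdd"
Count: 2

2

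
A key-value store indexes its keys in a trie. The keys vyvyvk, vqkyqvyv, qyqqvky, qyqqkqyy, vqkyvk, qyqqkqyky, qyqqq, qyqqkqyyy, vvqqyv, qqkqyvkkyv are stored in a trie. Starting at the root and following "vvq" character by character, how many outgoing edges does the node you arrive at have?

The children of the "vvq" node are the distinct next characters among strings starting with "vvq".
Distinct next characters after "vvq": q.
That node has 1 child edge.

1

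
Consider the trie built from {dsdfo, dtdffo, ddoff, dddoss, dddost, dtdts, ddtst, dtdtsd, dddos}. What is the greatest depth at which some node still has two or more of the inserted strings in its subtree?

Equivalently: take the maximum, over all pairs, of their longest common prefix length.
e.g. "dddos" and "dddoss" share the prefix "dddos" of length 5; no pair shares a longer one.
Longest shared-prefix length: 5

5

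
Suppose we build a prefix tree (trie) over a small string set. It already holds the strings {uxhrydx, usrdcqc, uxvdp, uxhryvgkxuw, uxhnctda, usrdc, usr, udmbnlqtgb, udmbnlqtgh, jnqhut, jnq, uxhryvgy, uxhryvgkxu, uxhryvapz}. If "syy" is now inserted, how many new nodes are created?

No existing word starts with "s", so every character of "syy" needs a new node.
3 − 0 = 3 new nodes.

3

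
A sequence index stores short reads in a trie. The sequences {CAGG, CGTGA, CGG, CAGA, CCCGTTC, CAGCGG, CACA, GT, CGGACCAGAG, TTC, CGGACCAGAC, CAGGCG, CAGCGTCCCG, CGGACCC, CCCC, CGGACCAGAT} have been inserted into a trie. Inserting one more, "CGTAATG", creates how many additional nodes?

The longest prefix of "CGTAATG" already in the trie is "CGT" (length 3).
Each of the 4 remaining characters creates one node.

4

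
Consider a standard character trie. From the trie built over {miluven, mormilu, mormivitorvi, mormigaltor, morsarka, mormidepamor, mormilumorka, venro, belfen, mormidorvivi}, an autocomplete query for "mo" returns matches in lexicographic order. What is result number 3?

mormigaltor

DFS of the "mo" subtree visits, in order: "mormidepamor", "mormidorvivi", "mormigaltor", "mormilu", "mormilumorka", "mormivitorvi", "morsarka"
The 3rd is mormigaltor.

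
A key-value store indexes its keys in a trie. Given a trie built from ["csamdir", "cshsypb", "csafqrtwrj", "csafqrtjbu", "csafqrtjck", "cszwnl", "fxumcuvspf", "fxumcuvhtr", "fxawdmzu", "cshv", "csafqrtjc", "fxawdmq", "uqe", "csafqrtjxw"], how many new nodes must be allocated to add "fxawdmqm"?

1

"fxawdmq" is already a path in the trie; the remaining "m" must be added.
So 8 − 7 = 1 new nodes.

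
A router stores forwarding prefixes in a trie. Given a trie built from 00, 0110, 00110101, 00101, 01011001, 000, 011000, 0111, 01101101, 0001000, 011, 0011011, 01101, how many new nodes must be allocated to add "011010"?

"01101" is already a path in the trie; the remaining "0" must be added.
New nodes needed: |"011010"| − 5 = 6 − 5 = 1.

1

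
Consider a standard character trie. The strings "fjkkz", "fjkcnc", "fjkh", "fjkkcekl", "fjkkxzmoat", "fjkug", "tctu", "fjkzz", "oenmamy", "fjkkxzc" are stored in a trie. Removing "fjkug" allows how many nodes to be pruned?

After clearing the end-marker at "fjkug", prune upward until reaching a node still needed by another word.
The suffix "ug" (2 nodes) is used only by "fjkug"; the node for "fjk" still has the child "k", so pruning stops there.
Nodes removed: 2

2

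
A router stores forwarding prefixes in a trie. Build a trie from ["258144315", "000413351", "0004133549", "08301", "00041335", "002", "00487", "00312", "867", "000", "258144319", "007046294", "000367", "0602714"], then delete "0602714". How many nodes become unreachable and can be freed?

After clearing the end-marker at "0602714", prune upward until reaching a node still needed by another word.
The suffix "602714" (6 nodes) is used only by "0602714"; the node for "0" still has the child "0", so pruning stops there.
Nodes removed: 6

6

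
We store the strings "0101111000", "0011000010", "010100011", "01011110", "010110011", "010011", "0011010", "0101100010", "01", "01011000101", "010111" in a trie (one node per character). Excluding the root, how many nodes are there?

37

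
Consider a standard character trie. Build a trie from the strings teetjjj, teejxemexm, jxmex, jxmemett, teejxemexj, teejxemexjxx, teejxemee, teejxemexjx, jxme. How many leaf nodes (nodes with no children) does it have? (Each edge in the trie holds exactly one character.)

6

A leaf is a node with no children — equivalently, the end of a word that is not a proper prefix of any other stored word.
Those words: "jxmemett", "jxmex", "teejxemee", "teejxemexjxx", "teejxemexm", "teetjjj"
Leaf count: 6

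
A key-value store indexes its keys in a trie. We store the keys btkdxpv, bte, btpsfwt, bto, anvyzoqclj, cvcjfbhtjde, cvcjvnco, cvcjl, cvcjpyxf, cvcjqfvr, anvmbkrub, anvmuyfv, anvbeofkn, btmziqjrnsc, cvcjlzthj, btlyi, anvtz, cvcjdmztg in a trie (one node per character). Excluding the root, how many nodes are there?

87

Trace insertions, counting only characters that open a new branch:
  "btkdxpv" → 7 new (b, t, k, d, x, p, v)
  "bte" → prefix "bt" already present; 1 new (e)
  "btpsfwt" → prefix "bt" already present; 5 new (p, s, f, w, t)
  "bto" → prefix "bt" already present; 1 new (o)
  "anvyzoqclj" → 10 new (a, n, v, y, z, o, q, c, l, j)
  "cvcjfbhtjde" → 11 new (c, v, c, j, f, b, h, t, j, d, e)
  "cvcjvnco" → prefix "cvcj" already present; 4 new (v, n, c, o)
  "cvcjl" → prefix "cvcj" already present; 1 new (l)
  "cvcjpyxf" → prefix "cvcj" already present; 4 new (p, y, x, f)
  "cvcjqfvr" → prefix "cvcj" already present; 4 new (q, f, v, r)
  "anvmbkrub" → prefix "anv" already present; 6 new (m, b, k, r, u, b)
  "anvmuyfv" → prefix "anvm" already present; 4 new (u, y, f, v)
  "anvbeofkn" → prefix "anv" already present; 6 new (b, e, o, f, k, n)
  "btmziqjrnsc" → prefix "bt" already present; 9 new (m, z, i, q, j, r, n, s, c)
  "cvcjlzthj" → prefix "cvcjl" already present; 4 new (z, t, h, j)
  "btlyi" → prefix "bt" already present; 3 new (l, y, i)
  "anvtz" → prefix "anv" already present; 2 new (t, z)
  "cvcjdmztg" → prefix "cvcj" already present; 5 new (d, m, z, t, g)
Total nodes = 7 + 1 + 5 + 1 + 10 + 11 + 4 + 1 + 4 + 4 + 6 + 4 + 6 + 9 + 4 + 3 + 2 + 5 = 87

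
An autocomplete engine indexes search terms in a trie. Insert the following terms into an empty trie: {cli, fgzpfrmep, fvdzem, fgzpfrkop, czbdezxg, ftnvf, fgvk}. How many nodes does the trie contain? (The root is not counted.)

Count nodes per top-level branch (shared prefixes stored once):
  'c'-branch (cli, czbdezxg): 10 nodes
  'f'-branch (fgvk, fgzpfrkop, fgzpfrmep, ftnvf, fvdzem): 23 nodes
Sum: 33

33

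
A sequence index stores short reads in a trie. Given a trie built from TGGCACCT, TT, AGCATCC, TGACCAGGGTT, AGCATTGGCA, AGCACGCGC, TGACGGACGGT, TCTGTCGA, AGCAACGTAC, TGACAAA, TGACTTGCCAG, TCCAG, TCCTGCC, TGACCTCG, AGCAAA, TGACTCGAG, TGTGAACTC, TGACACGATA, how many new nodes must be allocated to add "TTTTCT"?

The longest prefix of "TTTTCT" already in the trie is "TT" (length 2).
So 6 − 2 = 4 new nodes.

4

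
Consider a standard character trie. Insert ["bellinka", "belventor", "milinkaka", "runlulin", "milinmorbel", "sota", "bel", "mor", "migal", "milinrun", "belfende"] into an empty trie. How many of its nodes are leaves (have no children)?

Leaves are exactly the stored words that no other stored word extends.
Those words: "belfende", "bellinka", "belventor", "migal", "milinkaka", "milinmorbel", "milinrun", "mor", "runlulin", "sota"
Leaf count: 10

10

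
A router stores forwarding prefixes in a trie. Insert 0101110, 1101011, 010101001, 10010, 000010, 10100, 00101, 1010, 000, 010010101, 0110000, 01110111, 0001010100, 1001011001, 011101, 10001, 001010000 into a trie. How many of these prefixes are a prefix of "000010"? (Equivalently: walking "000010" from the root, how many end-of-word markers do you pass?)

Walk "000010" from the root; an end-of-word marker is hit whenever a stored word is a prefix of "000010".
Prefixes of the query that are stored words: "000", "000010"
Count: 2

2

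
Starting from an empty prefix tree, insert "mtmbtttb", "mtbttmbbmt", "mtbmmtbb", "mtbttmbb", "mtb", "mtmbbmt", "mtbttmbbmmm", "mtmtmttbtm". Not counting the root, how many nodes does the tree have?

33

Insert word by word; a character creates a node only if that edge doesn't already exist:
  "mtmbtttb" → 8 new (m, t, m, b, t, t, t, b)
  "mtbttmbbmt" → prefix "mt" already present; 8 new (b, t, t, m, b, b, m, t)
  "mtbmmtbb" → prefix "mtb" already present; 5 new (m, m, t, b, b)
  "mtbttmbb" → prefix "mtbttmbb" already present; 0 new (none)
  "mtb" → prefix "mtb" already present; 0 new (none)
  "mtmbbmt" → prefix "mtmb" already present; 3 new (b, m, t)
  "mtbttmbbmmm" → prefix "mtbttmbbm" already present; 2 new (m, m)
  "mtmtmttbtm" → prefix "mtm" already present; 7 new (t, m, t, t, b, t, m)
Total nodes = 8 + 8 + 5 + 0 + 0 + 3 + 2 + 7 = 33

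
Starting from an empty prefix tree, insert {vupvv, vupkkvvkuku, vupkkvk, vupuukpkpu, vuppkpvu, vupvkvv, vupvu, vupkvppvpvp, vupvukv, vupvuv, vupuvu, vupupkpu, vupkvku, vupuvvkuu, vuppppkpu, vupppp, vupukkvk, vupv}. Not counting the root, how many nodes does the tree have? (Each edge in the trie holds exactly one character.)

Trace insertions, counting only characters that open a new branch:
  "vupvv" → 5 new (v, u, p, v, v)
  "vupkkvvkuku" → prefix "vup" already present; 8 new (k, k, v, v, k, u, k, u)
  "vupkkvk" → prefix "vupkkv" already present; 1 new (k)
  "vupuukpkpu" → prefix "vup" already present; 7 new (u, u, k, p, k, p, u)
  "vuppkpvu" → prefix "vup" already present; 5 new (p, k, p, v, u)
  "vupvkvv" → prefix "vupv" already present; 3 new (k, v, v)
  "vupvu" → prefix "vupv" already present; 1 new (u)
  "vupkvppvpvp" → prefix "vupk" already present; 7 new (v, p, p, v, p, v, p)
  "vupvukv" → prefix "vupvu" already present; 2 new (k, v)
  "vupvuv" → prefix "vupvu" already present; 1 new (v)
  "vupuvu" → prefix "vupu" already present; 2 new (v, u)
  "vupupkpu" → prefix "vupu" already present; 4 new (p, k, p, u)
  "vupkvku" → prefix "vupkv" already present; 2 new (k, u)
  "vupuvvkuu" → prefix "vupuv" already present; 4 new (v, k, u, u)
  "vuppppkpu" → prefix "vupp" already present; 5 new (p, p, k, p, u)
  "vupppp" → prefix "vupppp" already present; 0 new (none)
  "vupukkvk" → prefix "vupu" already present; 4 new (k, k, v, k)
  "vupv" → prefix "vupv" already present; 0 new (none)
Total nodes = 5 + 8 + 1 + 7 + 5 + 3 + 1 + 7 + 2 + 1 + 2 + 4 + 2 + 4 + 5 + 0 + 4 + 0 = 61

61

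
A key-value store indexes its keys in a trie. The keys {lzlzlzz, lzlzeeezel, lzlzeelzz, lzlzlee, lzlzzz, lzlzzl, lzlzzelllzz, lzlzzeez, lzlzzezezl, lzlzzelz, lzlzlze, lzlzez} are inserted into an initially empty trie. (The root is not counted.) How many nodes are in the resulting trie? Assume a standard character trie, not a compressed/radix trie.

36

For each word, the new-node count is its length minus the longest prefix already in the trie:
  "lzlzlzz" → 7 new (l, z, l, z, l, z, z)
  "lzlzeeezel" → prefix "lzlz" already present; 6 new (e, e, e, z, e, l)
  "lzlzeelzz" → prefix "lzlzee" already present; 3 new (l, z, z)
  "lzlzlee" → prefix "lzlzl" already present; 2 new (e, e)
  "lzlzzz" → prefix "lzlz" already present; 2 new (z, z)
  "lzlzzl" → prefix "lzlzz" already present; 1 new (l)
  "lzlzzelllzz" → prefix "lzlzz" already present; 6 new (e, l, l, l, z, z)
  "lzlzzeez" → prefix "lzlzze" already present; 2 new (e, z)
  "lzlzzezezl" → prefix "lzlzze" already present; 4 new (z, e, z, l)
  "lzlzzelz" → prefix "lzlzzel" already present; 1 new (z)
  "lzlzlze" → prefix "lzlzlz" already present; 1 new (e)
  "lzlzez" → prefix "lzlze" already present; 1 new (z)
Total nodes = 7 + 6 + 3 + 2 + 2 + 1 + 6 + 2 + 4 + 1 + 1 + 1 = 36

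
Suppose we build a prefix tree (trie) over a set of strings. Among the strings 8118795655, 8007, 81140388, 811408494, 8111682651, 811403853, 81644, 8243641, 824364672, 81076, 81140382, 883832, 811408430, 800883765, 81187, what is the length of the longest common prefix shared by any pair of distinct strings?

Look for the deepest trie node that still has at least two words in its subtree.
"81140382" and "811403853" agree on "8114038" (7 characters) before diverging; nothing deeper is shared.
Longest shared-prefix length: 7

7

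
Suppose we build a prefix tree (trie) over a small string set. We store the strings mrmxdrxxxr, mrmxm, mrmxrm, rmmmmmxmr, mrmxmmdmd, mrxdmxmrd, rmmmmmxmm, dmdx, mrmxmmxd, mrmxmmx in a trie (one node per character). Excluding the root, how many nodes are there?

Count nodes per top-level branch (shared prefixes stored once):
  'd'-branch (dmdx): 4 nodes
  'm'-branch (mrmxdrxxxr, mrmxm, mrmxmmdmd, mrmxmmx, mrmxmmxd, mrmxrm, mrxdmxmrd): 26 nodes
  'r'-branch (rmmmmmxmm, rmmmmmxmr): 10 nodes
Sum: 40

40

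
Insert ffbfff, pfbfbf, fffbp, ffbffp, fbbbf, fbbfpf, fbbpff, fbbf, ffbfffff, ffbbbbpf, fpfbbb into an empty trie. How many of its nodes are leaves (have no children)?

A leaf is a node with no children — equivalently, the end of a word that is not a proper prefix of any other stored word.
Those words: "fbbbf", "fbbfpf", "fbbpff", "ffbbbbpf", "ffbfffff", "ffbffp", "fffbp", "fpfbbb", "pfbfbf"
Leaf count: 9

9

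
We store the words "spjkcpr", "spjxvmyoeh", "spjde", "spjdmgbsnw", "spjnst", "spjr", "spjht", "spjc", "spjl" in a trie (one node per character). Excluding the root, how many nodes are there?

For each word, the new-node count is its length minus the longest prefix already in the trie:
  "spjkcpr" → 7 new (s, p, j, k, c, p, r)
  "spjxvmyoeh" → prefix "spj" already present; 7 new (x, v, m, y, o, e, h)
  "spjde" → prefix "spj" already present; 2 new (d, e)
  "spjdmgbsnw" → prefix "spjd" already present; 6 new (m, g, b, s, n, w)
  "spjnst" → prefix "spj" already present; 3 new (n, s, t)
  "spjr" → prefix "spj" already present; 1 new (r)
  "spjht" → prefix "spj" already present; 2 new (h, t)
  "spjc" → prefix "spj" already present; 1 new (c)
  "spjl" → prefix "spj" already present; 1 new (l)
Total nodes = 7 + 7 + 2 + 6 + 3 + 1 + 2 + 1 + 1 = 30

30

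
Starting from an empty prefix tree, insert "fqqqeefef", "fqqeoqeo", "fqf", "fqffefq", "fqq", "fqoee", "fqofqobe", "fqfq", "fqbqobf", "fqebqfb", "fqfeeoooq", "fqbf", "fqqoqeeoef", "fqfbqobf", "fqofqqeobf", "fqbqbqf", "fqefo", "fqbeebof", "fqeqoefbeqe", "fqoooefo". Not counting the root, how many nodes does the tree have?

85

Count nodes per top-level branch (shared prefixes stored once):
  'f'-branch (fqbeebof, fqbf, fqbqbqf, fqbqobf, fqebqfb, fqefo, fqeqoefbeqe, fqf, fqfbqobf, fqfeeoooq, fqffefq, fqfq, fqoee, fqofqobe, fqofqqeobf, fqoooefo, fqq, fqqeoqeo, fqqoqeeoef, fqqqeefef): 85 nodes
Sum: 85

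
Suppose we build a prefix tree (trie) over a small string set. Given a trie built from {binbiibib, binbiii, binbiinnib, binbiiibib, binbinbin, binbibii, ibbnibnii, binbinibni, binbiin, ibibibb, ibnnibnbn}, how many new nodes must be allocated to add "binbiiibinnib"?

4

The longest prefix of "binbiiibinnib" already in the trie is "binbiiibi" (length 9).
Each of the 4 remaining characters creates one node.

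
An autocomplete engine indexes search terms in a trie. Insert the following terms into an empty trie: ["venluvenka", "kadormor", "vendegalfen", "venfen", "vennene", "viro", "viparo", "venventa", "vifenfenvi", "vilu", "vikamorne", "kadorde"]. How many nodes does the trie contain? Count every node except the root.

64

Insert word by word; a character creates a node only if that edge doesn't already exist:
  "venluvenka" → 10 new (v, e, n, l, u, v, e, n, k, a)
  "kadormor" → 8 new (k, a, d, o, r, m, o, r)
  "vendegalfen" → prefix "ven" already present; 8 new (d, e, g, a, l, f, e, n)
  "venfen" → prefix "ven" already present; 3 new (f, e, n)
  "vennene" → prefix "ven" already present; 4 new (n, e, n, e)
  "viro" → prefix "v" already present; 3 new (i, r, o)
  "viparo" → prefix "vi" already present; 4 new (p, a, r, o)
  "venventa" → prefix "ven" already present; 5 new (v, e, n, t, a)
  "vifenfenvi" → prefix "vi" already present; 8 new (f, e, n, f, e, n, v, i)
  "vilu" → prefix "vi" already present; 2 new (l, u)
  "vikamorne" → prefix "vi" already present; 7 new (k, a, m, o, r, n, e)
  "kadorde" → prefix "kador" already present; 2 new (d, e)
Total nodes = 10 + 8 + 8 + 3 + 4 + 3 + 4 + 5 + 8 + 2 + 7 + 2 = 64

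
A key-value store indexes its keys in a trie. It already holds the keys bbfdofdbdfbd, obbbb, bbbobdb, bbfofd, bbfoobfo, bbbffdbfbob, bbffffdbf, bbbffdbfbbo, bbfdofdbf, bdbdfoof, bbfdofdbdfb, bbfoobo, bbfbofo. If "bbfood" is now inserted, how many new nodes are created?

The longest prefix of "bbfood" already in the trie is "bbfoo" (length 5).
So 6 − 5 = 1 new nodes.

1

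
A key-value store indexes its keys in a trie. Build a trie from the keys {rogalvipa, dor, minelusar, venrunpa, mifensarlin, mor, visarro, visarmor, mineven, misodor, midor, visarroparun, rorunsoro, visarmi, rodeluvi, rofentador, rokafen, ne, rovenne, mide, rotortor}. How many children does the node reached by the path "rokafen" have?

0

The children of the "rokafen" node are the distinct next characters among strings starting with "rokafen".
No stored string extends past "rokafen".
That node has 0 child edges.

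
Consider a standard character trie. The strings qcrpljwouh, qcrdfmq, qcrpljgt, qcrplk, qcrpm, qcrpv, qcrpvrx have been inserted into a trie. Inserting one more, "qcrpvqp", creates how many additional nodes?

"qcrpv" is already a path in the trie; the remaining "qp" must be added.
New nodes needed: |"qcrpvqp"| − 5 = 7 − 5 = 2.

2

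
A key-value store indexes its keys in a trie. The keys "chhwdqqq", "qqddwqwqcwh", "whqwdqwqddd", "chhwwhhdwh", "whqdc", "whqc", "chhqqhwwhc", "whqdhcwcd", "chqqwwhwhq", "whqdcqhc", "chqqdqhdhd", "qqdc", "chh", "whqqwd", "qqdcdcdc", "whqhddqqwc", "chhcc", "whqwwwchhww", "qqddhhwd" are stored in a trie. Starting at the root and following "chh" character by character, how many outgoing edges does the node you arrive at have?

3

The children of the "chh" node are the distinct next characters among strings starting with "chh".
Characters that immediately follow "chh" among the stored strings: {c, q, w}.
That node has 3 child edges.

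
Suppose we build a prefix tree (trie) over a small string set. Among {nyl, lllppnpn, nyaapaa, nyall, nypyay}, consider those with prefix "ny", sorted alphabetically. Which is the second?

DFS of the "ny" subtree visits, in order: "nyaapaa", "nyall", "nyl", "nypyay"
Position 2: nyall

nyall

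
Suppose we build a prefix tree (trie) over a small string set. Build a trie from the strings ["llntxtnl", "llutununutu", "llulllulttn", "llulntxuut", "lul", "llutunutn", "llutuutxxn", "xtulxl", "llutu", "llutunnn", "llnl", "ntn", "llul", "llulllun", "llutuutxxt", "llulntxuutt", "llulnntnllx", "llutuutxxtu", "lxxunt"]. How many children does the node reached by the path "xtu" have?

1

The children of the "xtu" node are the distinct next characters among strings starting with "xtu".
Characters that immediately follow "xtu" among the stored strings: {l}.
That node has 1 child edge.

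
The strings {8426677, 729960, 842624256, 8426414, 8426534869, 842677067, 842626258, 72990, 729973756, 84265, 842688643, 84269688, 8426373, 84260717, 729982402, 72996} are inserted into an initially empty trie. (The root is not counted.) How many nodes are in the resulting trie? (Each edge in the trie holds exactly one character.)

For each word, the new-node count is its length minus the longest prefix already in the trie:
  "8426677" → 7 new (8, 4, 2, 6, 6, 7, 7)
  "729960" → 6 new (7, 2, 9, 9, 6, 0)
  "842624256" → prefix "8426" already present; 5 new (2, 4, 2, 5, 6)
  "8426414" → prefix "8426" already present; 3 new (4, 1, 4)
  "8426534869" → prefix "8426" already present; 6 new (5, 3, 4, 8, 6, 9)
  "842677067" → prefix "8426" already present; 5 new (7, 7, 0, 6, 7)
  "842626258" → prefix "84262" already present; 4 new (6, 2, 5, 8)
  "72990" → prefix "7299" already present; 1 new (0)
  "729973756" → prefix "7299" already present; 5 new (7, 3, 7, 5, 6)
  "84265" → prefix "84265" already present; 0 new (none)
  "842688643" → prefix "8426" already present; 5 new (8, 8, 6, 4, 3)
  "84269688" → prefix "8426" already present; 4 new (9, 6, 8, 8)
  "8426373" → prefix "8426" already present; 3 new (3, 7, 3)
  "84260717" → prefix "8426" already present; 4 new (0, 7, 1, 7)
  "729982402" → prefix "7299" already present; 5 new (8, 2, 4, 0, 2)
  "72996" → prefix "72996" already present; 0 new (none)
Total nodes = 7 + 6 + 5 + 3 + 6 + 5 + 4 + 1 + 5 + 0 + 5 + 4 + 3 + 4 + 5 + 0 = 63

63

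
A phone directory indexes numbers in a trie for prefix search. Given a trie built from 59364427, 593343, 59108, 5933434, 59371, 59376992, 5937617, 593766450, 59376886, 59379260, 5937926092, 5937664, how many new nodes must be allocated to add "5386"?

3

Walking "5386" from the root, the first 1 characters ("5") follow existing edges; "3" is the first miss.
New nodes needed: |"5386"| − 1 = 4 − 1 = 3.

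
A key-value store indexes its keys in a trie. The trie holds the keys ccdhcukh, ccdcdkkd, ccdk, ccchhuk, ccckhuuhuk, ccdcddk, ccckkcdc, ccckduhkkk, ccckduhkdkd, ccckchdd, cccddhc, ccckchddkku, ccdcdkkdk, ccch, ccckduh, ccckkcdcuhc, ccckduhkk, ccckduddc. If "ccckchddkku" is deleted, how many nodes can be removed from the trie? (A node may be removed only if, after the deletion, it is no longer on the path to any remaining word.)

3

A node on "ccckchddkku"'s path can go only if nothing else ends at it or branches off below it.
The suffix "kku" (3 nodes) is used only by "ccckchddkku"; "ccckchdd" is itself a stored word, so pruning stops there.
Nodes removed: 3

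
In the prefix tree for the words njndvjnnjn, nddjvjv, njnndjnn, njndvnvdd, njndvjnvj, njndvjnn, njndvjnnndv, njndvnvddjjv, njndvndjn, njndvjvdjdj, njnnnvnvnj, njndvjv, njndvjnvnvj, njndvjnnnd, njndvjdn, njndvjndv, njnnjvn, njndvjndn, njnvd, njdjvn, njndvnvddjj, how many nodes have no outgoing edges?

A leaf is a node with no children — equivalently, the end of a word that is not a proper prefix of any other stored word.
Those words: "nddjvjv", "njdjvn", "njndvjdn", "njndvjndn", "njndvjndv", "njndvjnnjn", "njndvjnnndv", "njndvjnvj", "njndvjnvnvj", "njndvjvdjdj", "njndvndjn", "njndvnvddjjv", "njnndjnn", "njnnjvn", "njnnnvnvnj", "njnvd"
Leaf count: 16

16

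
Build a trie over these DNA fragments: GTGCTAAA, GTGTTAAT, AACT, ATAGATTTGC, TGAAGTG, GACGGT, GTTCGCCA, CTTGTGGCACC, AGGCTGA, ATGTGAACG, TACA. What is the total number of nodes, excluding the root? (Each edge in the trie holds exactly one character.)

Trace insertions, counting only characters that open a new branch:
  "GTGCTAAA" → 8 new (G, T, G, C, T, A, A, A)
  "GTGTTAAT" → prefix "GTG" already present; 5 new (T, T, A, A, T)
  "AACT" → 4 new (A, A, C, T)
  "ATAGATTTGC" → prefix "A" already present; 9 new (T, A, G, A, T, T, T, G, C)
  "TGAAGTG" → 7 new (T, G, A, A, G, T, G)
  "GACGGT" → prefix "G" already present; 5 new (A, C, G, G, T)
  "GTTCGCCA" → prefix "GT" already present; 6 new (T, C, G, C, C, A)
  "CTTGTGGCACC" → 11 new (C, T, T, G, T, G, G, C, A, C, C)
  "AGGCTGA" → prefix "A" already present; 6 new (G, G, C, T, G, A)
  "ATGTGAACG" → prefix "AT" already present; 7 new (G, T, G, A, A, C, G)
  "TACA" → prefix "T" already present; 3 new (A, C, A)
Total nodes = 8 + 5 + 4 + 9 + 7 + 5 + 6 + 11 + 6 + 7 + 3 = 71

71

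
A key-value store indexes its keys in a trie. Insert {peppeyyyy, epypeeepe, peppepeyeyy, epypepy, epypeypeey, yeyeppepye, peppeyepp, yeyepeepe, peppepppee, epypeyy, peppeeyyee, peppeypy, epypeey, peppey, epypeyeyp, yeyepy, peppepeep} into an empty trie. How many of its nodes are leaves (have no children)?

Leaves are exactly the stored words that no other stored word extends.
Those words: "epypeeepe", "epypeey", "epypepy", "epypeyeyp", "epypeypeey", "epypeyy", "peppeeyyee", "peppepeep", "peppepeyeyy", "peppepppee", "peppeyepp", "peppeypy", "peppeyyyy", "yeyepeepe", "yeyeppepye", "yeyepy"
Leaf count: 16

16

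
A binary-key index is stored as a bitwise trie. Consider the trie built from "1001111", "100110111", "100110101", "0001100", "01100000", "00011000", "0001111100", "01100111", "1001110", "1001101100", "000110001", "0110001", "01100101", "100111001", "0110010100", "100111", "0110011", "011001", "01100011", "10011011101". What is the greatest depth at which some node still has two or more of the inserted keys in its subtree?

The deepest shared node is where two words last agree before diverging.
"100110111" and "10011011101" agree on "100110111" (9 characters) before diverging; nothing deeper is shared.
Longest shared-prefix length: 9

9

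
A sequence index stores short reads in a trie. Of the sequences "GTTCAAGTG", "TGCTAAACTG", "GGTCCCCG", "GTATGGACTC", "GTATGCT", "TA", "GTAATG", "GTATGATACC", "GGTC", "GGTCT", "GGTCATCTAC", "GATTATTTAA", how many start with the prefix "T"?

2

Filter for entries beginning with "T":
Words under "T": TA, TGCTAAACTG
Count: 2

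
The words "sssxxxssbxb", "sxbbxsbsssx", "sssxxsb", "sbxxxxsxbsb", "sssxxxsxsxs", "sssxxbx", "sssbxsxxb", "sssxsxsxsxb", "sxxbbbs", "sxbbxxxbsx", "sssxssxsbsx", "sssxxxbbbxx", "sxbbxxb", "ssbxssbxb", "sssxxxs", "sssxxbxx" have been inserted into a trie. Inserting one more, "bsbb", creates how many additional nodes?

4

"bsbb" shares no prefix with any stored word, so all 4 characters open new nodes.
4 − 0 = 4 new nodes.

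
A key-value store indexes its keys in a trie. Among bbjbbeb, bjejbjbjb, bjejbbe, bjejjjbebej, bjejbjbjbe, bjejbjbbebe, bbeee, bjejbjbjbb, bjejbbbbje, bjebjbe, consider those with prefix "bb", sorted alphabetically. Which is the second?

bbjbbeb

DFS of the "bb" subtree visits, in order: "bbeee", "bbjbbeb"
The 2nd is bbjbbeb.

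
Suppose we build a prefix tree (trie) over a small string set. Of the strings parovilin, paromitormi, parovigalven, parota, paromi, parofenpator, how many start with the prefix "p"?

6

Traverse to the node for "p", then collect every word in that subtree.
Words under "p": parofenpator, paromi, paromitormi, parota, parovigalven, parovilin
Count: 6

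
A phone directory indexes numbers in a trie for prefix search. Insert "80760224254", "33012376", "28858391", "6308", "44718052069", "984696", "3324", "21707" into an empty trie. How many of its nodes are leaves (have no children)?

A leaf is a node with no children — equivalently, the end of a word that is not a proper prefix of any other stored word.
Those words: "21707", "28858391", "33012376", "3324", "44718052069", "6308", "80760224254", "984696"
Leaf count: 8

8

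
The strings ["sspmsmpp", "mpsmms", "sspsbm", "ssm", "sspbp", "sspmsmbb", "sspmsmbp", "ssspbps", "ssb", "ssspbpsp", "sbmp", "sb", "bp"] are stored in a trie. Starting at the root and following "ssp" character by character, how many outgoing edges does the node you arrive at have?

3

Walk "ssp" from the root, arriving at one node.
Distinct next characters after "ssp": b, m, s.
That node has 3 child edges.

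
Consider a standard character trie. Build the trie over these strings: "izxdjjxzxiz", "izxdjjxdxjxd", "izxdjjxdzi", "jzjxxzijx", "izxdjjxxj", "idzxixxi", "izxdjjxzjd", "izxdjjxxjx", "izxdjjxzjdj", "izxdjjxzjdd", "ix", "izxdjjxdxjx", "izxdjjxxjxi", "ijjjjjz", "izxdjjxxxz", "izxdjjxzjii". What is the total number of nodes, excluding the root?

53

Insert word by word; a character creates a node only if that edge doesn't already exist:
  "izxdjjxzxiz" → 11 new (i, z, x, d, j, j, x, z, x, i, z)
  "izxdjjxdxjxd" → prefix "izxdjjx" already present; 5 new (d, x, j, x, d)
  "izxdjjxdzi" → prefix "izxdjjxd" already present; 2 new (z, i)
  "jzjxxzijx" → 9 new (j, z, j, x, x, z, i, j, x)
  "izxdjjxxj" → prefix "izxdjjx" already present; 2 new (x, j)
  "idzxixxi" → prefix "i" already present; 7 new (d, z, x, i, x, x, i)
  "izxdjjxzjd" → prefix "izxdjjxz" already present; 2 new (j, d)
  "izxdjjxxjx" → prefix "izxdjjxxj" already present; 1 new (x)
  "izxdjjxzjdj" → prefix "izxdjjxzjd" already present; 1 new (j)
  "izxdjjxzjdd" → prefix "izxdjjxzjd" already present; 1 new (d)
  "ix" → prefix "i" already present; 1 new (x)
  "izxdjjxdxjx" → prefix "izxdjjxdxjx" already present; 0 new (none)
  "izxdjjxxjxi" → prefix "izxdjjxxjx" already present; 1 new (i)
  "ijjjjjz" → prefix "i" already present; 6 new (j, j, j, j, j, z)
  "izxdjjxxxz" → prefix "izxdjjxx" already present; 2 new (x, z)
  "izxdjjxzjii" → prefix "izxdjjxzj" already present; 2 new (i, i)
Total nodes = 11 + 5 + 2 + 9 + 2 + 7 + 2 + 1 + 1 + 1 + 1 + 0 + 1 + 6 + 2 + 2 = 53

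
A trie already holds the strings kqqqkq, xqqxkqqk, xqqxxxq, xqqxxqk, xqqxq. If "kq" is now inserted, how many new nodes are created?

Every character of "kq" already lies on an existing path (it is a prefix of some stored word).
No new nodes are needed: 0.

0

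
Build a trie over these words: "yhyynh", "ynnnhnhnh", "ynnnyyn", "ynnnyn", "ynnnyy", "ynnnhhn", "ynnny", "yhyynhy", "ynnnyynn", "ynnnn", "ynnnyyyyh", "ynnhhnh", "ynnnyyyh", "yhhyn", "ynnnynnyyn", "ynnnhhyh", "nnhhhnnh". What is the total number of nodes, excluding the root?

48

Count nodes per top-level branch (shared prefixes stored once):
  'n'-branch (nnhhhnnh): 8 nodes
  'y'-branch (yhhyn, yhyynh, yhyynhy, ynnhhnh, ynnnhhn, ynnnhhyh, ynnnhnhnh, ynnnn, ynnny, ynnnyn, ynnnynnyyn, ynnnyy, ynnnyyn, ynnnyynn, ynnnyyyh, ynnnyyyyh): 40 nodes
Sum: 48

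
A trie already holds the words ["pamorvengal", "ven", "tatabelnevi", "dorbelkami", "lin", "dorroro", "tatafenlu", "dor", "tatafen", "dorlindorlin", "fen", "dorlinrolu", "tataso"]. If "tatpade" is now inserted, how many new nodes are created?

The longest prefix of "tatpade" already in the trie is "tat" (length 3).
Each of the 4 remaining characters creates one node.

4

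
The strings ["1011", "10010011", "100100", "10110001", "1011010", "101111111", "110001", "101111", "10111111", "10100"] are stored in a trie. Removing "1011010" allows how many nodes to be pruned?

2

Walk "1011010" from the leaf back toward the root, removing each node that no remaining word uses.
The suffix "10" (2 nodes) is used only by "1011010"; the node for "10110" still has the child "0", so pruning stops there.
Nodes removed: 2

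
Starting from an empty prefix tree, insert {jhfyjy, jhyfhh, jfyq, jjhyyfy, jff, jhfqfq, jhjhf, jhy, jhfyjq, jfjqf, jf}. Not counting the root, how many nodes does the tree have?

30

Trie structure (* marks end of a word):
(root)
└─ j
   ├─ f *
   │  ├─ f *
   │  ├─ j
   │  │  └─ q
   │  │     └─ f *
   │  └─ y
   │     └─ q *
   ├─ h
   │  ├─ f
   │  │  ├─ q
   │  │  │  └─ f
   │  │  │     └─ q *
   │  │  └─ y
   │  │     └─ j
   │  │        ├─ q *
   │  │        └─ y *
   │  ├─ j
   │  │  └─ h
   │  │     └─ f *
   │  └─ y *
   │     └─ f
   │        └─ h
   │           └─ h *
   └─ j
      └─ h
         └─ y
            └─ y
               └─ f
                  └─ y *
Counting every labelled node above: 30.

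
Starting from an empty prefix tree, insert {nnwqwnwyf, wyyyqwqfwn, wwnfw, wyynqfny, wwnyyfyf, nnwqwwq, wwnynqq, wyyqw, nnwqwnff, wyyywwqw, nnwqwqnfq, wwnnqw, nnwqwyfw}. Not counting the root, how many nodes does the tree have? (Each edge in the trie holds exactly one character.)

56

For each word, the new-node count is its length minus the longest prefix already in the trie:
  "nnwqwnwyf" → 9 new (n, n, w, q, w, n, w, y, f)
  "wyyyqwqfwn" → 10 new (w, y, y, y, q, w, q, f, w, n)
  "wwnfw" → prefix "w" already present; 4 new (w, n, f, w)
  "wyynqfny" → prefix "wyy" already present; 5 new (n, q, f, n, y)
  "wwnyyfyf" → prefix "wwn" already present; 5 new (y, y, f, y, f)
  "nnwqwwq" → prefix "nnwqw" already present; 2 new (w, q)
  "wwnynqq" → prefix "wwny" already present; 3 new (n, q, q)
  "wyyqw" → prefix "wyy" already present; 2 new (q, w)
  "nnwqwnff" → prefix "nnwqwn" already present; 2 new (f, f)
  "wyyywwqw" → prefix "wyyy" already present; 4 new (w, w, q, w)
  "nnwqwqnfq" → prefix "nnwqw" already present; 4 new (q, n, f, q)
  "wwnnqw" → prefix "wwn" already present; 3 new (n, q, w)
  "nnwqwyfw" → prefix "nnwqw" already present; 3 new (y, f, w)
Total nodes = 9 + 10 + 4 + 5 + 5 + 2 + 3 + 2 + 2 + 4 + 4 + 3 + 3 = 56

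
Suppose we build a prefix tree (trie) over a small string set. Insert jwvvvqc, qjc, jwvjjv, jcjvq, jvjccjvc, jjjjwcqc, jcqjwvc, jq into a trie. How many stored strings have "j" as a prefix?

7

Filter for entries beginning with "j":
Words under "j": jcjvq, jcqjwvc, jjjjwcqc, jq, jvjccjvc, jwvjjv, jwvvvqc
Count: 7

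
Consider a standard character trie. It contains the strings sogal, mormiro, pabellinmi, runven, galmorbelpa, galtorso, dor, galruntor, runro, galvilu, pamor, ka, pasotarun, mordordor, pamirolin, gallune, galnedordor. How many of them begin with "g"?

6

Traverse to the node for "g", then collect every word in that subtree.
Words under "g": gallune, galmorbelpa, galnedordor, galruntor, galtorso, galvilu
Count: 6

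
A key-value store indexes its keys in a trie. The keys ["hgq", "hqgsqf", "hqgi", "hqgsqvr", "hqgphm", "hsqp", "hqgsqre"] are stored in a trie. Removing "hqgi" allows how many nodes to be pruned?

1

Walk "hqgi" from the leaf back toward the root, removing each node that no remaining word uses.
The suffix "i" (1 node) is used only by "hqgi"; the node for "hqg" still has the child "s", so pruning stops there.
Nodes removed: 1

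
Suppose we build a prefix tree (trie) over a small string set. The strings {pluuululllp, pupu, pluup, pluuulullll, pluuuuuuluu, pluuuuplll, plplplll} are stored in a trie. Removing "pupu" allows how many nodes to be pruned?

3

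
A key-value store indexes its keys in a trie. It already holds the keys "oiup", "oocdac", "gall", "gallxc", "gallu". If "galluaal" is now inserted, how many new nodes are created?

The longest prefix of "galluaal" already in the trie is "gallu" (length 5).
So 8 − 5 = 3 new nodes.

3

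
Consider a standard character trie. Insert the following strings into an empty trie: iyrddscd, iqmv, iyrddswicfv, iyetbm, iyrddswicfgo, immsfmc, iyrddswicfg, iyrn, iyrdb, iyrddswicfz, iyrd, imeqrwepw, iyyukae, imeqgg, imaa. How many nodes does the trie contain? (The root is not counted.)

47

Insert word by word; a character creates a node only if that edge doesn't already exist:
  "iyrddscd" → 8 new (i, y, r, d, d, s, c, d)
  "iqmv" → prefix "i" already present; 3 new (q, m, v)
  "iyrddswicfv" → prefix "iyrdds" already present; 5 new (w, i, c, f, v)
  "iyetbm" → prefix "iy" already present; 4 new (e, t, b, m)
  "iyrddswicfgo" → prefix "iyrddswicf" already present; 2 new (g, o)
  "immsfmc" → prefix "i" already present; 6 new (m, m, s, f, m, c)
  "iyrddswicfg" → prefix "iyrddswicfg" already present; 0 new (none)
  "iyrn" → prefix "iyr" already present; 1 new (n)
  "iyrdb" → prefix "iyrd" already present; 1 new (b)
  "iyrddswicfz" → prefix "iyrddswicf" already present; 1 new (z)
  "iyrd" → prefix "iyrd" already present; 0 new (none)
  "imeqrwepw" → prefix "im" already present; 7 new (e, q, r, w, e, p, w)
  "iyyukae" → prefix "iy" already present; 5 new (y, u, k, a, e)
  "imeqgg" → prefix "imeq" already present; 2 new (g, g)
  "imaa" → prefix "im" already present; 2 new (a, a)
Total nodes = 8 + 3 + 5 + 4 + 2 + 6 + 0 + 1 + 1 + 1 + 0 + 7 + 5 + 2 + 2 = 47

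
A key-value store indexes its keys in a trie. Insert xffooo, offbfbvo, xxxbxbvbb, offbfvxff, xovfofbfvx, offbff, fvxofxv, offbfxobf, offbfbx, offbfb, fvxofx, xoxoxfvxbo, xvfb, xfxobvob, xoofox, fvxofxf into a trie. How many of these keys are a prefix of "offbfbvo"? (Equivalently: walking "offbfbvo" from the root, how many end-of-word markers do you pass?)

Traverse "offbfbvo" character by character; count nodes along the way that are marked as word ends.
Prefixes of the query that are stored words: "offbfb", "offbfbvo"
Count: 2

2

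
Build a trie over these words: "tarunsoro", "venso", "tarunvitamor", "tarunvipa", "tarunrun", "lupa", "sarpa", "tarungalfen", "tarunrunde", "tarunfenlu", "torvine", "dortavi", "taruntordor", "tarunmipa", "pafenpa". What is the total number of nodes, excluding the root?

For each word, the new-node count is its length minus the longest prefix already in the trie:
  "tarunsoro" → 9 new (t, a, r, u, n, s, o, r, o)
  "venso" → 5 new (v, e, n, s, o)
  "tarunvitamor" → prefix "tarun" already present; 7 new (v, i, t, a, m, o, r)
  "tarunvipa" → prefix "tarunvi" already present; 2 new (p, a)
  "tarunrun" → prefix "tarun" already present; 3 new (r, u, n)
  "lupa" → 4 new (l, u, p, a)
  "sarpa" → 5 new (s, a, r, p, a)
  "tarungalfen" → prefix "tarun" already present; 6 new (g, a, l, f, e, n)
  "tarunrunde" → prefix "tarunrun" already present; 2 new (d, e)
  "tarunfenlu" → prefix "tarun" already present; 5 new (f, e, n, l, u)
  "torvine" → prefix "t" already present; 6 new (o, r, v, i, n, e)
  "dortavi" → 7 new (d, o, r, t, a, v, i)
  "taruntordor" → prefix "tarun" already present; 6 new (t, o, r, d, o, r)
  "tarunmipa" → prefix "tarun" already present; 4 new (m, i, p, a)
  "pafenpa" → 7 new (p, a, f, e, n, p, a)
Total nodes = 9 + 5 + 7 + 2 + 3 + 4 + 5 + 6 + 2 + 5 + 6 + 7 + 6 + 4 + 7 = 78

78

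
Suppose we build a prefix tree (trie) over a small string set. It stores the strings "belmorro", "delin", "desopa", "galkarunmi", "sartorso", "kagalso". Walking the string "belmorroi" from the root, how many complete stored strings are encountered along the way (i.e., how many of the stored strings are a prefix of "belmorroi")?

Walk "belmorroi" from the root; an end-of-word marker is hit whenever a stored word is a prefix of "belmorroi".
Prefixes of the query that are stored words: "belmorro"
Count: 1

1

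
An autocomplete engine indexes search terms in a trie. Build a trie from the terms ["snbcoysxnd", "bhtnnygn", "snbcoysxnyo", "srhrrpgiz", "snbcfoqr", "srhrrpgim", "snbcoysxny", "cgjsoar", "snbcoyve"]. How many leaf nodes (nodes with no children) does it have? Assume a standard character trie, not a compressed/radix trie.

A leaf is a node with no children — equivalently, the end of a word that is not a proper prefix of any other stored word.
Those words: "bhtnnygn", "cgjsoar", "snbcfoqr", "snbcoysxnd", "snbcoysxnyo", "snbcoyve", "srhrrpgim", "srhrrpgiz"
Leaf count: 8

8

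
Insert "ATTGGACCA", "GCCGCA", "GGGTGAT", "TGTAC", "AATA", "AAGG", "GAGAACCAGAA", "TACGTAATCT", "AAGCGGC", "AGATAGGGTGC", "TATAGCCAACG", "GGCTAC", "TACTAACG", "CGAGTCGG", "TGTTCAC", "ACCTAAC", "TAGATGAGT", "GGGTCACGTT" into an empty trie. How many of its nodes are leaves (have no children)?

A leaf is a node with no children — equivalently, the end of a word that is not a proper prefix of any other stored word.
Those words: "AAGCGGC", "AAGG", "AATA", "ACCTAAC", "AGATAGGGTGC", "ATTGGACCA", "CGAGTCGG", "GAGAACCAGAA", "GCCGCA", "GGCTAC", "GGGTCACGTT", "GGGTGAT", "TACGTAATCT", "TACTAACG", "TAGATGAGT", "TATAGCCAACG", "TGTAC", "TGTTCAC"
Leaf count: 18

18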